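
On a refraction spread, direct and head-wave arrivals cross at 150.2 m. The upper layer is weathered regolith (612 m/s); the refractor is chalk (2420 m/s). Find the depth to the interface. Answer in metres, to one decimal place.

58.0 m

x_cross = 2h·√((V₂+V₁)/(V₂−V₁)) → h = x_cross / (2·√((V₂+V₁)/(V₂−V₁))).
√((V₂+V₁)/(V₂−V₁)) = √((2420+612)/(2420−612)) = 1.2950.
h = 150.2 / (2·1.2950) = 57.99 m.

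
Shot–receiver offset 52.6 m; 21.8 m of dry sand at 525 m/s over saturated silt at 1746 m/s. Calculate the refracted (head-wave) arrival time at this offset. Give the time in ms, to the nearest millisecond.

109 ms

t = x/V₂ + 2h·√(V₂²−V₁²)/(V₁V₂).
√(V₂²−V₁²) = √(1746²−525²) = 1665.2 m/s; delay term = 2·21.8·1665.2/(525·1746) = 0.07920 s.
t = 52.6/1746 + 0.07920 = 0.10933 s.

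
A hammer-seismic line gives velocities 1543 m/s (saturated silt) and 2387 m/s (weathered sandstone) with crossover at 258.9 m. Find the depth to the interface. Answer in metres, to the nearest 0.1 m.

60.0 m

h = (x_cross/2)·√((V₂−V₁)/(V₂+V₁)).
(V₂−V₁)/(V₂+V₁) = (2387−1543)/(2387+1543) = 0.2148; √ = 0.4634.
h = (258.9/2)·0.4634 = 59.99 m.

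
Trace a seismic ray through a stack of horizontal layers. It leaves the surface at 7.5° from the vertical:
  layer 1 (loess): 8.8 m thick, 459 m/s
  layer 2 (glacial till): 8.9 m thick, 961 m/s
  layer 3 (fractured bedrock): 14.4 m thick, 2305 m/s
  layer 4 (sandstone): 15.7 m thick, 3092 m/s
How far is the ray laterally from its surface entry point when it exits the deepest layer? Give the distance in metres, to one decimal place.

45.2 m

Apply Snell's law at each interface; in layer i the horizontal offset is hᵢ·tan θᵢ.
Layer 1: θ = 7.50°; offset = 8.8·tan 7.50° = 1.159 m.
Layer 2: sin θ = 961·sin 7.5°/459 = 0.2733, θ = 15.86°; offset = 8.9·tan 15.86° = 2.528 m.
Layer 3: sin θ = 2305·sin 7.5°/459 = 0.6555, θ = 40.96°; offset = 14.4·tan 40.96° = 12.498 m.
Layer 4: sin θ = 3092·sin 7.5°/459 = 0.8793, θ = 61.55°; offset = 15.7·tan 61.55° = 28.982 m.
Σ offsets = 45.167 m.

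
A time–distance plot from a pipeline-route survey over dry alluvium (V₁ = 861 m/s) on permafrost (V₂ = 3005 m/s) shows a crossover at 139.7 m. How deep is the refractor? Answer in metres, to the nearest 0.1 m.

52.0 m

x_cross = 2h·√((V₂+V₁)/(V₂−V₁)) → h = x_cross / (2·√((V₂+V₁)/(V₂−V₁))).
√((V₂+V₁)/(V₂−V₁)) = √((3005+861)/(3005−861)) = 1.3428.
h = 139.7 / (2·1.3428) = 52.02 m.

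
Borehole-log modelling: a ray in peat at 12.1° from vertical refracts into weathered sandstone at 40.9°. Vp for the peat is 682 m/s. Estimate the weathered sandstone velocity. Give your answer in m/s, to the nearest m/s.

sin 12.1° = 0.2096; sin 40.9° = 0.6547.
V₂ = V₁·(sin θ₂/sin θ₁) = 682·(0.6547/0.2096) = 2130.22 m/s.

2130 m/s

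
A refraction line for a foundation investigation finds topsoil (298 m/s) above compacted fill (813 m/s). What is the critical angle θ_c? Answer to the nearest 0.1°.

Critical incidence: sin θ_c = V₁/V₂ = 298/813 = 0.3665.
θ_c = arcsin 0.3665 = 21.50°.

21.5°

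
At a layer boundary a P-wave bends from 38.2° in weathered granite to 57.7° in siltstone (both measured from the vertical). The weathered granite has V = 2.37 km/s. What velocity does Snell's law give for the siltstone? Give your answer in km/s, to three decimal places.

3.239 km/s

Snell's law: sin 38.2°/V₁ = sin 57.7°/V₂.
V₂ = V₁·sin 57.7°/sin 38.2° = 2.37 × 1.3668 = 3.239 km/s.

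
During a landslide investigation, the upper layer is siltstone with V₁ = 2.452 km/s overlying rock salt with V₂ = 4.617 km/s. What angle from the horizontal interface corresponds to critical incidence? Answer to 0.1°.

Critical incidence: sin θ_c = V₁/V₂ = 2.452/4.617 = 0.5311.
θ_c = arcsin 0.5311 = 32.08°.
Measured from the interface: 90° − 32.08° = 57.92°.

57.9°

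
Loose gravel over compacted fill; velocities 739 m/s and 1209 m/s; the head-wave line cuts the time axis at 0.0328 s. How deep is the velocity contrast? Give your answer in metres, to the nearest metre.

15 m

θ_c = arcsin(739/1209) = 37.68°; cos θ_c = 0.7914.
tᵢ = 2h cos θ_c/V₁ ⇒ h = tᵢ·V₁/(2 cos θ_c) = 0.0328·739/(2·0.7914) = 15.31 m.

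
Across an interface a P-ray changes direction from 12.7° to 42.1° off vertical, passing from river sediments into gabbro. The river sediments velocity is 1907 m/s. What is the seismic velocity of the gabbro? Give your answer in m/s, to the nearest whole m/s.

sin 12.7° = 0.2198; sin 42.1° = 0.6704.
V₂ = V₁·(sin θ₂/sin θ₁) = 1907·(0.6704/0.2198) = 5815.45 m/s.

5815 m/s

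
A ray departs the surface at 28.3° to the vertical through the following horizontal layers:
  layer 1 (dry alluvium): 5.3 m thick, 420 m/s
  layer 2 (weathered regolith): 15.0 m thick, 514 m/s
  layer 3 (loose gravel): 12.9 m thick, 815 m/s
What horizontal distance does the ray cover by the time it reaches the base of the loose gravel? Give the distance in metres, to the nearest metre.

Apply Snell's law at each interface; in layer i the horizontal offset is hᵢ·tan θᵢ.
Layer 1: θ = 28.30°; offset = 5.3·tan 28.30° = 2.854 m.
Layer 2: sin θ = 514·sin 28.3°/420 = 0.5802, θ = 35.46°; offset = 15.0·tan 35.46° = 10.685 m.
Layer 3: sin θ = 815·sin 28.3°/420 = 0.9200, θ = 66.92°; offset = 12.9·tan 66.92° = 30.273 m.
Total horizontal offset = 43.812 m.

44 m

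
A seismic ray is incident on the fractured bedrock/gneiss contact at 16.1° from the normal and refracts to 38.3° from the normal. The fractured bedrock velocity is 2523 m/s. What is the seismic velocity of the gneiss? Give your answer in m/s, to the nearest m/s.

Snell's law: sin 16.1°/V₁ = sin 38.3°/V₂.
V₂ = V₁·sin 38.3°/sin 16.1° = 2523 × 2.2349 = 5638.73 m/s.

5639 m/s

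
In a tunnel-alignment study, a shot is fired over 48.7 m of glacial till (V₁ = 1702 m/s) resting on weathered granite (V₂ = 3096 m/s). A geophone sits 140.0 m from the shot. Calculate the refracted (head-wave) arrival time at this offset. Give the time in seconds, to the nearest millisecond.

0.093 s

θ_c = arcsin(V₁/V₂) = arcsin(1702/3096) = 33.35°, cos θ_c = 0.8353.
Intercept time tᵢ = 2h cos θ_c / V₁ = 2·48.7·0.8353/1702 = 0.04780 s.
t = x/V₂ + tᵢ = 140.0/3096 + 0.04780 = 0.09302 s.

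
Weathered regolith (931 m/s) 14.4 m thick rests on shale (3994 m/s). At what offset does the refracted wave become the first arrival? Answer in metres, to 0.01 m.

x_cross = 2h·√((V₂+V₁)/(V₂−V₁)).
(V₂+V₁)/(V₂−V₁) = (3994+931)/(3994−931) = 1.6079; √ = 1.2680.
x_cross = 2·14.4·1.2680 = 36.52 m.

36.52 m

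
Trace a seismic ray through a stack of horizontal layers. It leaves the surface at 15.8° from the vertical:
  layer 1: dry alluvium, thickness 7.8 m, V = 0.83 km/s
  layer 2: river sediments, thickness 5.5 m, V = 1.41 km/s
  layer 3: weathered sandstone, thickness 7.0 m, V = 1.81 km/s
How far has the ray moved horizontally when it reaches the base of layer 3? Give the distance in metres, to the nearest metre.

Ray parameter p = sin 15.8° / 0.83 km/s = 3.2805e-01 s/km.
Layer 1: θ = 15.80°; offset = 7.8·tan 15.80° = 2.207 m.
Layer 2: sin θ = p·1.41 = 0.4625 → θ = 27.55°; offset = 5.5·tan 27.55° = 2.869 m.
Layer 3: sin θ = p·1.81 = 0.5938 → θ = 36.42°; offset = 7.0·tan 36.42° = 5.166 m.
Total horizontal offset = 10.242 m.

10 m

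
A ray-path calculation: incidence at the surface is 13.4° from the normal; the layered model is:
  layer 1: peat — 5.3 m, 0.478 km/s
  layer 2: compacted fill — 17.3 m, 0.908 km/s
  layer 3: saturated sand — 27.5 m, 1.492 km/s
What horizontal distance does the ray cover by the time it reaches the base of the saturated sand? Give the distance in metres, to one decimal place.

38.6 m

Apply Snell's law at each interface; in layer i the horizontal offset is hᵢ·tan θᵢ.
Layer 1: θ = 13.40°; offset = 5.3·tan 13.40° = 1.263 m.
Layer 2: sin θ = 0.908·sin 13.4°/0.478 = 0.4402, θ = 26.12°; offset = 17.3·tan 26.12° = 8.482 m.
Layer 3: sin θ = 1.492·sin 13.4°/0.478 = 0.7234, θ = 46.33°; offset = 27.5·tan 46.33° = 28.810 m.
Summing the layer offsets gives 38.555 m.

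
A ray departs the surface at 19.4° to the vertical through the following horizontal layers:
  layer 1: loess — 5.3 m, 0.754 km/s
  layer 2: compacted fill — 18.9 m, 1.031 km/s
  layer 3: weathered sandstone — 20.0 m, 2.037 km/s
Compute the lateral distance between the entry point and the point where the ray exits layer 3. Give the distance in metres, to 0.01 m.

p = sin θ₁/V₁ = sin 19.4°/0.754 = 4.4053e-01 s/km is conserved through the stack.
Layer 1: θ = 19.40°; offset = 5.3·tan 19.40° = 1.8664 m.
Layer 2: sin θ = p·1.031 = 0.4542 → θ = 27.01°; offset = 18.9·tan 27.01° = 9.6353 m.
Layer 3: sin θ = p·2.037 = 0.8974 → θ = 63.81°; offset = 20.0·tan 63.81° = 40.6699 m.
Σ offsets = 52.1716 m.

52.17 m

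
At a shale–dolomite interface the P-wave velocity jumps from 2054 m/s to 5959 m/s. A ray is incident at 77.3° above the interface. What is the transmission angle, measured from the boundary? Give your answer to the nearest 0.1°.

50.4°

Angle from the normal: 90° − 77.3° = 12.7°.
Snell's law: sin θ₂ = (V₂/V₁)·sin θ₁ = (5959/2054)·sin 12.7° = 0.6378.
θ₂ = arcsin 0.6378 = 39.63° from the normal.
From the interface: 90° − 39.63° = 50.37°.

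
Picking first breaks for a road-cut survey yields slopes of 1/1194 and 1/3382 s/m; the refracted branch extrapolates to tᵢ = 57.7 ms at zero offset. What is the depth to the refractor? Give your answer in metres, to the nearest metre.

37 m

θ_c = arcsin(1194/3382) = 20.67°; cos θ_c = 0.9356.
tᵢ = 2h cos θ_c/V₁ ⇒ h = tᵢ·V₁/(2 cos θ_c) = 0.0577·1194/(2·0.9356) = 36.82 m.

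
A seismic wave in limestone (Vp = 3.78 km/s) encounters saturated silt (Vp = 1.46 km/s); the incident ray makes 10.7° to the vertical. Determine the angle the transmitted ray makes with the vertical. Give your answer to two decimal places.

4.11°

sin θ₁/V₁ = sin θ₂/V₂ ⇒ sin θ₂ = 1.46·sin 10.7°/3.78 = 1.46·0.1857/3.78 = 0.0717.
θ₂ = sin⁻¹(0.0717) = 4.11° (from vertical).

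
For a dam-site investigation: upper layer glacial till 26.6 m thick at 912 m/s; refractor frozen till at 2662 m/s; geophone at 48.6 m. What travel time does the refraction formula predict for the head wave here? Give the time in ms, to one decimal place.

t = x/V₂ + 2h·√(V₂²−V₁²)/(V₁V₂).
√(V₂²−V₁²) = √(2662²−912²) = 2500.9 m/s; delay term = 2·26.6·2500.9/(912·2662) = 0.05480 s.
t = 48.6/2662 + 0.05480 = 0.07306 s.

73.1 ms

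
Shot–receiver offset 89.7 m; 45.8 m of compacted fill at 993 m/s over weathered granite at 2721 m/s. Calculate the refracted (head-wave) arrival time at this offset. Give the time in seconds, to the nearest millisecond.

θ_c = arcsin(V₁/V₂) = arcsin(993/2721) = 21.40°, cos θ_c = 0.9310.
Intercept time tᵢ = 2h cos θ_c / V₁ = 2·45.8·0.9310/993 = 0.08588 s.
t = x/V₂ + tᵢ = 89.7/2721 + 0.08588 = 0.11885 s.

0.119 s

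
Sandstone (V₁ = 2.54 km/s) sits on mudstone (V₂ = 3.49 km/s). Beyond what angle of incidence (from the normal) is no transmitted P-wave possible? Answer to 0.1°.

At critical incidence the refracted ray runs along the interface (θ₂ = 90°), so sin θ_c = V₁/V₂.
θ_c = arcsin(2.54/3.49) = arcsin 0.7278 = 46.70°.

46.7°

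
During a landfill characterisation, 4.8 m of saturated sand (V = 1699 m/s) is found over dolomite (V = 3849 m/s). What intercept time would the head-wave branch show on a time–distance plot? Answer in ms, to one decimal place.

tᵢ = 2h·√(V₂²−V₁²)/(V₁V₂).
√(V₂²−V₁²) = √(3849²−1699²) = 3453.7 m/s.
tᵢ = 2·4.8·3453.7/(1699·3849) = 0.00507 s.

5.1 ms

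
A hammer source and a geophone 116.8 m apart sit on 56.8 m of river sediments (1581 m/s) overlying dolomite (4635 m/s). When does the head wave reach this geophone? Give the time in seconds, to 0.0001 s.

0.0927 s

θ_c = arcsin(V₁/V₂) = arcsin(1581/4635) = 19.94°, cos θ_c = 0.9400.
Intercept time tᵢ = 2h cos θ_c / V₁ = 2·56.8·0.9400/1581 = 0.06754 s.
t = x/V₂ + tᵢ = 116.8/4635 + 0.06754 = 0.09274 s.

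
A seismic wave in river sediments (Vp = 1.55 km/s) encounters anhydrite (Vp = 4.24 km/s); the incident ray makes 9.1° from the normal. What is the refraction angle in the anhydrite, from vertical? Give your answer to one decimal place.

Snell's law: sin θ₂ = (V₂/V₁)·sin θ₁ = (4.24/1.55)·sin 9.1° = 0.4326.
θ₂ = sin⁻¹(0.4326) = 25.64° (from vertical).

25.6°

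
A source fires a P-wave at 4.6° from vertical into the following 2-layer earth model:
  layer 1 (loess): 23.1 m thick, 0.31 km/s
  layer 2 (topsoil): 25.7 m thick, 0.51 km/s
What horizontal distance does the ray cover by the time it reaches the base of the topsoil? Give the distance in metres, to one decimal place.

Apply Snell's law at each interface; in layer i the horizontal offset is hᵢ·tan θᵢ.
Layer 1: θ = 4.60°; offset = 23.1·tan 4.60° = 1.859 m.
Layer 2: sin θ = 0.51·sin 4.6°/0.31 = 0.1319, θ = 7.58°; offset = 25.7·tan 7.58° = 3.421 m.
Summing the layer offsets gives 5.279 m.

5.3 m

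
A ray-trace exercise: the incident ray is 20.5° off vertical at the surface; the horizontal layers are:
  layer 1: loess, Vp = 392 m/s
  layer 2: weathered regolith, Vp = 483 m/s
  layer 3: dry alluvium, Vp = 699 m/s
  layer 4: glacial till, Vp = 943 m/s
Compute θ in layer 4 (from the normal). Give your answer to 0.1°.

57.4°

Snell's law across each interface conserves sin θ / V, so sin θ_4 = V_4·sin θ₁/V₁.
sin θ_4 = 943 × sin 20.5° / 392 = 0.8425.
θ_4 = arcsin 0.8425 = 57.40°.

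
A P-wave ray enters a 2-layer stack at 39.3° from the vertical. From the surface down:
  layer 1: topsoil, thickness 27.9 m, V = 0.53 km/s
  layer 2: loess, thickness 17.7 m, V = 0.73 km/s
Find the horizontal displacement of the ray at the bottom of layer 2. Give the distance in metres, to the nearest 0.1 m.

54.4 m

p = sin θ₁/V₁ = sin 39.3°/0.53 = 1.1951e+00 s/km is conserved through the stack.
Layer 1: θ = 39.30°; offset = 27.9·tan 39.30° = 22.836 m.
Layer 2: sin θ = p·0.73 = 0.8724 → θ = 60.74°; offset = 17.7·tan 60.74° = 31.590 m.
Σ offsets = 54.426 m.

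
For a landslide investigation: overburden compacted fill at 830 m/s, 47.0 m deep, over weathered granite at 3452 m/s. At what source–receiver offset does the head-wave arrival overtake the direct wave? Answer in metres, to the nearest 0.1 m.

x_cross = 2h·√((V₂+V₁)/(V₂−V₁)).
(V₂+V₁)/(V₂−V₁) = (3452+830)/(3452−830) = 1.6331; √ = 1.2779.
x_cross = 2·47.0·1.2779 = 120.13 m.

120.1 m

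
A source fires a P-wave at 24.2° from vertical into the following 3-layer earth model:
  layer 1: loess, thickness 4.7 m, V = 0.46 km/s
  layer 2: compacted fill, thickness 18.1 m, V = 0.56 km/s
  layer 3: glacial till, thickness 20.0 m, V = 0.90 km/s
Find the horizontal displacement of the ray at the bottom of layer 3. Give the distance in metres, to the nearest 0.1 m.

39.4 m

Apply Snell's law at each interface; in layer i the horizontal offset is hᵢ·tan θᵢ.
Layer 1: θ = 24.20°; offset = 4.7·tan 24.20° = 2.112 m.
Layer 2: sin θ = 0.56·sin 24.2°/0.46 = 0.4990, θ = 29.94°; offset = 18.1·tan 29.94° = 10.423 m.
Layer 3: sin θ = 0.90·sin 24.2°/0.46 = 0.8020, θ = 53.32°; offset = 20.0·tan 53.32° = 26.855 m.
Total horizontal offset = 39.391 m.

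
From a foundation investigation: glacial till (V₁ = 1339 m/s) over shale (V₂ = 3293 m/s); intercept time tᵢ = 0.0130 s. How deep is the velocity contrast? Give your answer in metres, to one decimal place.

9.5 m

θ_c = arcsin(1339/3293) = 23.99°; cos θ_c = 0.9136.
tᵢ = 2h cos θ_c/V₁ ⇒ h = tᵢ·V₁/(2 cos θ_c) = 0.013·1339/(2·0.9136) = 9.53 m.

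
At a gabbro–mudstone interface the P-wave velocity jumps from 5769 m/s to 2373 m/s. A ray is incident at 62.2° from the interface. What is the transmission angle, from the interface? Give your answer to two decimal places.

Convert to the normal: θ₁ = 90° − 62.2° = 27.8°.
Snell's law: sin θ₂ = (V₂/V₁)·sin θ₁ = (2373/5769)·sin 27.8° = 0.1918.
θ₂ = arcsin 0.1918 = 11.06° from the normal.
From the interface: 90° − 11.06° = 78.94°.

78.94°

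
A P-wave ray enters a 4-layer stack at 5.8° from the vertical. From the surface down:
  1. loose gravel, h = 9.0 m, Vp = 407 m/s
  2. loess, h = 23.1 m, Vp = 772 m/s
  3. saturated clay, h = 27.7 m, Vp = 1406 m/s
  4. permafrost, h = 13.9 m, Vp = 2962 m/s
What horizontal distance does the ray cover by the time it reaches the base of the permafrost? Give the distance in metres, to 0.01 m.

30.83 m

Ray parameter p = sin 5.8° / 407 m/s = 2.4830e-04 s/m.
Layer 1: θ = 5.80°; offset = 9.0·tan 5.80° = 0.9142 m.
Layer 2: sin θ = p·772 = 0.1917 → θ = 11.05°; offset = 23.1·tan 11.05° = 4.5116 m.
Layer 3: sin θ = p·1406 = 0.3491 → θ = 20.43°; offset = 27.7·tan 20.43° = 10.3194 m.
Layer 4: sin θ = p·2962 = 0.7355 → θ = 47.35°; offset = 13.9·tan 47.35° = 15.0872 m.
Summing the layer offsets gives 30.8324 m.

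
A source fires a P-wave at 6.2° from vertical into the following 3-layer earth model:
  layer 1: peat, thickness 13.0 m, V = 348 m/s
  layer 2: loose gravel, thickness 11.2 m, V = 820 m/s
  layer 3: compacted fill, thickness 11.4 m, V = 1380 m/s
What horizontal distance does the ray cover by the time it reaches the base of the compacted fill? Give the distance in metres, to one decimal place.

Apply Snell's law at each interface; in layer i the horizontal offset is hᵢ·tan θᵢ.
Layer 1: θ = 6.20°; offset = 13.0·tan 6.20° = 1.412 m.
Layer 2: sin θ = 820·sin 6.2°/348 = 0.2545, θ = 14.74°; offset = 11.2·tan 14.74° = 2.947 m.
Layer 3: sin θ = 1380·sin 6.2°/348 = 0.4283, θ = 25.36°; offset = 11.4·tan 25.36° = 5.403 m.
Summing the layer offsets gives 9.762 m.

9.8 m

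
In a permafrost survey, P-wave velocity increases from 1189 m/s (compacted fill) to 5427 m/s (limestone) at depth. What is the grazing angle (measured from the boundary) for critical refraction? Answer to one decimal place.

77.3°

At critical incidence the refracted ray runs along the interface (θ₂ = 90°), so sin θ_c = V₁/V₂.
θ_c = arcsin(1189/5427) = arcsin 0.2191 = 12.66°.
Measured from the interface: 90° − 12.66° = 77.34°.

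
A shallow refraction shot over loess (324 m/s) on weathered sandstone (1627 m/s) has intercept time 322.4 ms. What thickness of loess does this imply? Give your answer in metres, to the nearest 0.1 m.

53.3 m

h = tᵢ·V₁·V₂ / (2·√(V₂²−V₁²)).
√(V₂²−V₁²) = √(1627² − 324²) = 1594.4 m/s.
h = 0.3224 s × 324 × 1627 / (2 × 1594.4) = 53.30 m.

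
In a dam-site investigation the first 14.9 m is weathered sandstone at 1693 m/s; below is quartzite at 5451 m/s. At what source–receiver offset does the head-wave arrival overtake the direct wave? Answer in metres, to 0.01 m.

41.09 m

θ_c = arcsin(1693/5451) = 18.09°, so cos θ_c = 0.9505 and tᵢ = 2h cos θ_c/V₁ = 0.0167 s.
At crossover x/V₁ = x/V₂ + tᵢ ⇒ x = tᵢ/(1/V₁ − 1/V₂) = 0.01673/(5.9067e-04 − 1.8345e-04) = 41.09 m.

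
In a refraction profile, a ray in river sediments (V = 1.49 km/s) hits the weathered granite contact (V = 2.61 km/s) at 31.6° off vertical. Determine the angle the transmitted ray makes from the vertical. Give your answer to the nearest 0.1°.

66.6°

sin θ₁/V₁ = sin θ₂/V₂ ⇒ sin θ₂ = 2.61·sin 31.6°/1.49 = 2.61·0.5240/1.49 = 0.9179.
θ₂ = arcsin 0.9179 = 66.61° from the normal.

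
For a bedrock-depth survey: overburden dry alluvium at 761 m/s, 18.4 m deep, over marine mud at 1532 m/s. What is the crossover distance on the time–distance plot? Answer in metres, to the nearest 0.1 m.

θ_c = arcsin(761/1532) = 29.78°, so cos θ_c = 0.8679 and tᵢ = 2h cos θ_c/V₁ = 0.0420 s.
At crossover x/V₁ = x/V₂ + tᵢ ⇒ x = tᵢ/(1/V₁ − 1/V₂) = 0.04197/(1.3141e-03 − 6.5274e-04) = 63.46 m.

63.5 m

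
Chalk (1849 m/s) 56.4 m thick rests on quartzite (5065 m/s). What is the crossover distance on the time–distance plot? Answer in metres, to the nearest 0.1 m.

x_cross = 2h·√((V₂+V₁)/(V₂−V₁)).
(V₂+V₁)/(V₂−V₁) = (5065+1849)/(5065−1849) = 2.1499; √ = 1.4662.
x_cross = 2·56.4·1.4662 = 165.39 m.

165.4 m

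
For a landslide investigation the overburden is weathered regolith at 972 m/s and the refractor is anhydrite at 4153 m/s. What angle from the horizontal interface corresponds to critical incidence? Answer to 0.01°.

At critical incidence the refracted ray runs along the interface (θ₂ = 90°), so sin θ_c = V₁/V₂.
θ_c = arcsin(972/4153) = arcsin 0.2340 = 13.54°.
Measured from the interface: 90° − 13.54° = 76.46°.

76.46°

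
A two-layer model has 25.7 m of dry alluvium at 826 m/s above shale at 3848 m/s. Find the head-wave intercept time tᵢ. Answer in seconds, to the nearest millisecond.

0.061 s

tᵢ = 2h·√(V₂²−V₁²)/(V₁V₂).
√(V₂²−V₁²) = √(3848²−826²) = 3758.3 m/s.
tᵢ = 2·25.7·3758.3/(826·3848) = 0.06078 s.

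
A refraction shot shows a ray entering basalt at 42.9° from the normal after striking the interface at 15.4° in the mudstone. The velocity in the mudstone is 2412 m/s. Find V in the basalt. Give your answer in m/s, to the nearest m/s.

Snell's law: sin 15.4°/V₁ = sin 42.9°/V₂.
V₂ = V₁·sin 42.9°/sin 15.4° = 2412 × 2.5634 = 6182.87 m/s.

6183 m/s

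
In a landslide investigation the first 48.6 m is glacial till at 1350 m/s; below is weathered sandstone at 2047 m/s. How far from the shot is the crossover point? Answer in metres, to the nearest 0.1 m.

θ_c = arcsin(1350/2047) = 41.26°, so cos θ_c = 0.7517 and tᵢ = 2h cos θ_c/V₁ = 0.0541 s.
At crossover x/V₁ = x/V₂ + tᵢ ⇒ x = tᵢ/(1/V₁ − 1/V₂) = 0.05412/(7.4074e-04 − 4.8852e-04) = 214.58 m.

214.6 m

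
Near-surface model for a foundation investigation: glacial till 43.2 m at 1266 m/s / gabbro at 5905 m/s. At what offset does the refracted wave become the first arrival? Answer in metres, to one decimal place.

107.4 m

x_cross = 2h·√((V₂+V₁)/(V₂−V₁)).
(V₂+V₁)/(V₂−V₁) = (5905+1266)/(5905−1266) = 1.5458; √ = 1.2433.
x_cross = 2·43.2·1.2433 = 107.42 m.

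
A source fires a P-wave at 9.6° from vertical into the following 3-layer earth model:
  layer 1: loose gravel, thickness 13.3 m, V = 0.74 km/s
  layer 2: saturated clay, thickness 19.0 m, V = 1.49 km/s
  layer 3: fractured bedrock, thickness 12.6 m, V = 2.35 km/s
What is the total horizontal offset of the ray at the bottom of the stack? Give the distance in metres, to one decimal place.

16.9 m

Apply Snell's law at each interface; in layer i the horizontal offset is hᵢ·tan θᵢ.
Layer 1: θ = 9.60°; offset = 13.3·tan 9.60° = 2.250 m.
Layer 2: sin θ = 1.49·sin 9.6°/0.74 = 0.3358, θ = 19.62°; offset = 19.0·tan 19.62° = 6.773 m.
Layer 3: sin θ = 2.35·sin 9.6°/0.74 = 0.5296, θ = 31.98°; offset = 12.6·tan 31.98° = 7.867 m.
Summing the layer offsets gives 16.890 m.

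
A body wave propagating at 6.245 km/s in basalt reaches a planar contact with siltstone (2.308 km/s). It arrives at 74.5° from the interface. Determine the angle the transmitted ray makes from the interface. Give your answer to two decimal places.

Convert to the normal: θ₁ = 90° − 74.5° = 15.5°.
sin θ₁/V₁ = sin θ₂/V₂ ⇒ sin θ₂ = 2.308·sin 15.5°/6.245 = 2.308·0.2672/6.245 = 0.0988.
θ₂ = arcsin 0.0988 = 5.67° from the normal.
From the interface: 90° − 5.67° = 84.33°.

84.33°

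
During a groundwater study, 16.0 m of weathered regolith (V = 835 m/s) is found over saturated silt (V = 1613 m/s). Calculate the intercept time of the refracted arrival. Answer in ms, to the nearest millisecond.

θ_c = arcsin(V₁/V₂) = arcsin(835/1613) = 31.18°; cos θ_c = 0.8556.
tᵢ = 2h·cos θ_c / V₁ = 2·16.0·0.8556 / 835 = 0.03279 s.

33 ms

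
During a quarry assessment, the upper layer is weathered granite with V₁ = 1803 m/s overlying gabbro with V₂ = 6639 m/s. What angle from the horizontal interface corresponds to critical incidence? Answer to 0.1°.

74.2°

At critical incidence the refracted ray runs along the interface (θ₂ = 90°), so sin θ_c = V₁/V₂.
θ_c = arcsin(1803/6639) = arcsin 0.2716 = 15.76°.
Measured from the interface: 90° − 15.76° = 74.24°.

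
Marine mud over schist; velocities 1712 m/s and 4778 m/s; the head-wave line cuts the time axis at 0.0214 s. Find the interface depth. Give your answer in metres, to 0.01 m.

19.62 m

h = tᵢ·V₁·V₂ / (2·√(V₂²−V₁²)).
√(V₂²−V₁²) = √(4778² − 1712²) = 4460.8 m/s.
h = 0.0214 s × 1712 × 4778 / (2 × 4460.8) = 19.62 m.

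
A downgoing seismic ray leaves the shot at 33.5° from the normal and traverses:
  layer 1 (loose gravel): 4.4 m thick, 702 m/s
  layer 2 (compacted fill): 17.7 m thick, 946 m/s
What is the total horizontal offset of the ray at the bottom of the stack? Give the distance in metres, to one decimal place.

Apply Snell's law at each interface; in layer i the horizontal offset is hᵢ·tan θᵢ.
Layer 1: θ = 33.50°; offset = 4.4·tan 33.50° = 2.912 m.
Layer 2: sin θ = 946·sin 33.5°/702 = 0.7438, θ = 48.05°; offset = 17.7·tan 48.05° = 19.695 m.
Summing the layer offsets gives 22.608 m.

22.6 m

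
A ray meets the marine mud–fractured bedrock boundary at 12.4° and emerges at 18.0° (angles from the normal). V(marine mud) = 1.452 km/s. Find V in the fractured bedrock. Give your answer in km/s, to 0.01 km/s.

Snell's law: sin 12.4°/V₁ = sin 18.0°/V₂.
V₂ = V₁·sin 18.0°/sin 12.4° = 1.452 × 1.4391 = 2.09 km/s.

2.09 km/s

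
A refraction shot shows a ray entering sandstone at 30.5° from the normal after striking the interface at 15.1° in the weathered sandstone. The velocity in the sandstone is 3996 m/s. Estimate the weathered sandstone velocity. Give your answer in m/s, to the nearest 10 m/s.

2050 m/s

Snell's law: sin 15.1°/V₁ = sin 30.5°/V₂.
V₁ = V₂·sin 15.1°/sin 30.5° = 3996 × 0.5133 = 2051.03 m/s.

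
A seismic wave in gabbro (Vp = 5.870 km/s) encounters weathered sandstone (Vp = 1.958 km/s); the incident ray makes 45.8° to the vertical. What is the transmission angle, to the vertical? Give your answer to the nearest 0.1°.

13.8°

Snell's law: sin θ₂ = (V₂/V₁)·sin θ₁ = (1.958/5.870)·sin 45.8° = 0.2391.
θ₂ = sin⁻¹(0.2391) = 13.84° (from vertical).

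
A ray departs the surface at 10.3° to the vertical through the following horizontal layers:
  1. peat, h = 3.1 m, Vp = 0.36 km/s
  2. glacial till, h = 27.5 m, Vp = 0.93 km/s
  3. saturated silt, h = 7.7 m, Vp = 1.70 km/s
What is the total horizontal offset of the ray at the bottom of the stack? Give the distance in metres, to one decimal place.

Apply Snell's law at each interface; in layer i the horizontal offset is hᵢ·tan θᵢ.
Layer 1: θ = 10.30°; offset = 3.1·tan 10.30° = 0.563 m.
Layer 2: sin θ = 0.93·sin 10.3°/0.36 = 0.4619, θ = 27.51°; offset = 27.5·tan 27.51° = 14.322 m.
Layer 3: sin θ = 1.70·sin 10.3°/0.36 = 0.8443, θ = 57.60°; offset = 7.7·tan 57.60° = 12.134 m.
Total horizontal offset = 27.019 m.

27.0 m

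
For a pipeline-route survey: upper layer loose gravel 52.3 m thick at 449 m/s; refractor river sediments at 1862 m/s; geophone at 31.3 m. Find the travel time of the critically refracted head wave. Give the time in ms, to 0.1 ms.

t = x/V₂ + 2h·√(V₂²−V₁²)/(V₁V₂).
√(V₂²−V₁²) = √(1862²−449²) = 1807.1 m/s; delay term = 2·52.3·1807.1/(449·1862) = 0.22609 s.
t = 31.3/1862 + 0.22609 = 0.24290 s.

242.9 ms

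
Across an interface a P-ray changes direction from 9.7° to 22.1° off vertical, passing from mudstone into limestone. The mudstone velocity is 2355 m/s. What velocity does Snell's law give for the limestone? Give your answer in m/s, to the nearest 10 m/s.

sin 9.7° = 0.1685; sin 22.1° = 0.3762.
V₂ = V₁·(sin θ₂/sin θ₁) = 2355·(0.3762/0.1685) = 5258.54 m/s.

5260 m/s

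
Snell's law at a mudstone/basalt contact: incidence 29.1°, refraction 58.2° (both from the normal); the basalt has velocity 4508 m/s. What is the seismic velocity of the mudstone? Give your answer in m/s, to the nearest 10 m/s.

2580 m/s

sin 29.1° = 0.4863; sin 58.2° = 0.8499.
V₁ = V₂·(sin θ₁/sin θ₂) = 4508·(0.4863/0.8499) = 2579.62 m/s.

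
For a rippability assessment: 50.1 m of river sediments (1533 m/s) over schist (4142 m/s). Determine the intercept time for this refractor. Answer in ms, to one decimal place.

tᵢ = 2h·√(V₂²−V₁²)/(V₁V₂).
√(V₂²−V₁²) = √(4142²−1533²) = 3847.9 m/s.
tᵢ = 2·50.1·3847.9/(1533·4142) = 0.06072 s.

60.7 ms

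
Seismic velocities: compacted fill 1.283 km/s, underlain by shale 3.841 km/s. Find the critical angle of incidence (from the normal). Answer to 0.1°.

Critical incidence: sin θ_c = V₁/V₂ = 1.283/3.841 = 0.3340.
θ_c = arcsin 0.3340 = 19.51°.

19.5°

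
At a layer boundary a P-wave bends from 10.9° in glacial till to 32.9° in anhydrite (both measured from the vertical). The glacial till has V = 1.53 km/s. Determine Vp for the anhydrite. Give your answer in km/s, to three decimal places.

sin 10.9° = 0.1891; sin 32.9° = 0.5432.
V₂ = V₁·(sin θ₂/sin θ₁) = 1.53·(0.5432/0.1891) = 4.395 km/s.

4.395 km/s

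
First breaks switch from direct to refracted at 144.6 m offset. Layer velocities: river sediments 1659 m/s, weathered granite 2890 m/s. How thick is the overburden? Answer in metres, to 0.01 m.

x_cross = 2h·√((V₂+V₁)/(V₂−V₁)) → h = x_cross / (2·√((V₂+V₁)/(V₂−V₁))).
√((V₂+V₁)/(V₂−V₁)) = √((2890+1659)/(2890−1659)) = 1.9223.
h = 144.6 / (2·1.9223) = 37.61 m.

37.61 m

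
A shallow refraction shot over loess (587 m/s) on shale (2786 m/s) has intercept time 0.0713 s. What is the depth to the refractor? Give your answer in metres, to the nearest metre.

21 m

h = tᵢ·V₁·V₂ / (2·√(V₂²−V₁²)).
√(V₂²−V₁²) = √(2786² − 587²) = 2723.5 m/s.
h = 0.0713 s × 587 × 2786 / (2 × 2723.5) = 21.41 m.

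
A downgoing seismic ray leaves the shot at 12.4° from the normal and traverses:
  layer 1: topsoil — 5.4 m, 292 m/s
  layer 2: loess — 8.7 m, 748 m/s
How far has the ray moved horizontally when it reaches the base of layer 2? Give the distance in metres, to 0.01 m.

6.92 m

Ray parameter p = sin 12.4° / 292 m/s = 7.3539e-04 s/m.
Layer 1: θ = 12.40°; offset = 5.4·tan 12.40° = 1.1873 m.
Layer 2: sin θ = p·748 = 0.5501 → θ = 33.37°; offset = 8.7·tan 33.37° = 5.7305 m.
Summing the layer offsets gives 6.9178 m.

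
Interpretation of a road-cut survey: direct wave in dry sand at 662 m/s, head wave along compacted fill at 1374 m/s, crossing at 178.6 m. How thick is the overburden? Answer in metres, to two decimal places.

52.81 m

x_cross = 2h·√((V₂+V₁)/(V₂−V₁)) → h = x_cross / (2·√((V₂+V₁)/(V₂−V₁))).
√((V₂+V₁)/(V₂−V₁)) = √((1374+662)/(1374−662)) = 1.6910.
h = 178.6 / (2·1.6910) = 52.81 m.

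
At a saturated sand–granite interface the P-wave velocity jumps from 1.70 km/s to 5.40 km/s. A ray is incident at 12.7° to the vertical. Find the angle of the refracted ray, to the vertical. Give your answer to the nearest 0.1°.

44.3°

sin θ₁/V₁ = sin θ₂/V₂ ⇒ sin θ₂ = 5.40·sin 12.7°/1.70 = 5.40·0.2198/1.70 = 0.6983.
θ₂ = arcsin 0.6983 = 44.29° from the normal.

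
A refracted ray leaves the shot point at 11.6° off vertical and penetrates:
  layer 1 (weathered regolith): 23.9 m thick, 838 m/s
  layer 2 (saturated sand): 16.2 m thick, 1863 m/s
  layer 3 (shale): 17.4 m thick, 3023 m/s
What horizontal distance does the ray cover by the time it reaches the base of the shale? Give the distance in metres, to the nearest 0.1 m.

31.3 m

p = sin θ₁/V₁ = sin 11.6°/838 = 2.3995e-04 s/m is conserved through the stack.
Layer 1: θ = 11.60°; offset = 23.9·tan 11.60° = 4.906 m.
Layer 2: sin θ = p·1863 = 0.4470 → θ = 26.55°; offset = 16.2·tan 26.55° = 8.096 m.
Layer 3: sin θ = p·3023 = 0.7254 → θ = 46.50°; offset = 17.4·tan 46.50° = 18.335 m.
Summing the layer offsets gives 31.337 m.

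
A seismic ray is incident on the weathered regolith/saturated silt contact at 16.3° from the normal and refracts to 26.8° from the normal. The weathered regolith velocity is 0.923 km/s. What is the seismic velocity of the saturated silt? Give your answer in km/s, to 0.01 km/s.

Snell's law: sin 16.3°/V₁ = sin 26.8°/V₂.
V₂ = V₁·sin 26.8°/sin 16.3° = 0.923 × 1.6065 = 1.48 km/s.

1.48 km/s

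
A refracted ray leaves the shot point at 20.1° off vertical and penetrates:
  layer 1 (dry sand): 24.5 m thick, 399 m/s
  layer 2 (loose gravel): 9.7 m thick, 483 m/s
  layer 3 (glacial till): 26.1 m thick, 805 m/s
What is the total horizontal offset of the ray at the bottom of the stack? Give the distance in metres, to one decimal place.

38.5 m

Apply Snell's law at each interface; in layer i the horizontal offset is hᵢ·tan θᵢ.
Layer 1: θ = 20.10°; offset = 24.5·tan 20.10° = 8.966 m.
Layer 2: sin θ = 483·sin 20.1°/399 = 0.4160, θ = 24.58°; offset = 9.7·tan 24.58° = 4.438 m.
Layer 3: sin θ = 805·sin 20.1°/399 = 0.6933, θ = 43.90°; offset = 26.1·tan 43.90° = 25.113 m.
Σ offsets = 38.516 m.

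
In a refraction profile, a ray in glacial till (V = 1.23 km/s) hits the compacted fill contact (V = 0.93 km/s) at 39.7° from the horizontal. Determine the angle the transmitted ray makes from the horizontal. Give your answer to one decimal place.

54.4°

Convert to the normal: θ₁ = 90° − 39.7° = 50.3°.
Snell's law: sin θ₂ = (V₂/V₁)·sin θ₁ = (0.93/1.23)·sin 50.3° = 0.5817.
θ₂ = arcsin 0.5817 = 35.57° from the normal.
From the interface: 90° − 35.57° = 54.43°.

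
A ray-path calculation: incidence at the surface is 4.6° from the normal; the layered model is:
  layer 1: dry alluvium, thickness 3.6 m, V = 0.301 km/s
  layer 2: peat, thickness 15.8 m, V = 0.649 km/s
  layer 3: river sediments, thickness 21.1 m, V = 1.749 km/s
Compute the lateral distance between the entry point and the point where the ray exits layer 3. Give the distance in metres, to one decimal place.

14.2 m

Apply Snell's law at each interface; in layer i the horizontal offset is hᵢ·tan θᵢ.
Layer 1: θ = 4.60°; offset = 3.6·tan 4.60° = 0.290 m.
Layer 2: sin θ = 0.649·sin 4.6°/0.301 = 0.1729, θ = 9.96°; offset = 15.8·tan 9.96° = 2.774 m.
Layer 3: sin θ = 1.749·sin 4.6°/0.301 = 0.4660, θ = 27.78°; offset = 21.1·tan 27.78° = 11.113 m.
Σ offsets = 14.177 m.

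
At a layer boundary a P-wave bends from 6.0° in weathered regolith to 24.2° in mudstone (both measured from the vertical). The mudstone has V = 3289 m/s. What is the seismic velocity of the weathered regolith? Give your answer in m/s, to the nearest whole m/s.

sin 6.0° = 0.1045; sin 24.2° = 0.4099.
V₁ = V₂·(sin θ₁/sin θ₂) = 3289·(0.1045/0.4099) = 838.68 m/s.

839 m/s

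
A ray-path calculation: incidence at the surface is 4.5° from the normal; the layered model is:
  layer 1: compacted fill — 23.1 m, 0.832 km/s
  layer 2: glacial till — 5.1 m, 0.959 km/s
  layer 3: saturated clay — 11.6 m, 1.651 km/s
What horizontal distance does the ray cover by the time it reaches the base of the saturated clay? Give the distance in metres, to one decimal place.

4.1 m

Ray parameter p = sin 4.5° / 0.832 km/s = 9.4302e-02 s/km.
Layer 1: θ = 4.50°; offset = 23.1·tan 4.50° = 1.818 m.
Layer 2: sin θ = p·0.959 = 0.0904 → θ = 5.19°; offset = 5.1·tan 5.19° = 0.463 m.
Layer 3: sin θ = p·1.651 = 0.1557 → θ = 8.96°; offset = 11.6·tan 8.96° = 1.828 m.
Σ offsets = 4.109 m.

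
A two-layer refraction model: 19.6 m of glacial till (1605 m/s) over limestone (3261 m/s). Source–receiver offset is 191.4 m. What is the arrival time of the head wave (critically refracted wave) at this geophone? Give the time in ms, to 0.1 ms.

80.0 ms

θ_c = arcsin(V₁/V₂) = arcsin(1605/3261) = 29.48°, cos θ_c = 0.8705.
Intercept time tᵢ = 2h cos θ_c / V₁ = 2·19.6·0.8705/1605 = 0.02126 s.
t = x/V₂ + tᵢ = 191.4/3261 + 0.02126 = 0.07995 s.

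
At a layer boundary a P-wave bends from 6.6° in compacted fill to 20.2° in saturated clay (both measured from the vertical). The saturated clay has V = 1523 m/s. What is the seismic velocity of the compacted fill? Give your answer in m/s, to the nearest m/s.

507 m/s

sin 6.6° = 0.1149; sin 20.2° = 0.3453.
V₁ = V₂·(sin θ₁/sin θ₂) = 1523·(0.1149/0.3453) = 506.95 m/s.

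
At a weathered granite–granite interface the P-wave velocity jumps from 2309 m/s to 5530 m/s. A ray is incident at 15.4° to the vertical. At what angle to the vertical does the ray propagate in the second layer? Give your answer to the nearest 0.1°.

Snell's law: sin θ₂ = (V₂/V₁)·sin θ₁ = (5530/2309)·sin 15.4° = 0.6360.
θ₂ = sin⁻¹(0.6360) = 39.49° (from vertical).

39.5°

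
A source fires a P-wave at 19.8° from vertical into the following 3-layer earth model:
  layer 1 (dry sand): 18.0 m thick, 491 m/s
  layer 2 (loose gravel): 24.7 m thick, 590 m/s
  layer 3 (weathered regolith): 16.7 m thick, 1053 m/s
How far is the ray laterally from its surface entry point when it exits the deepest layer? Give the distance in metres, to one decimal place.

Ray parameter p = sin 19.8° / 491 m/s = 6.8989e-04 s/m.
Layer 1: θ = 19.80°; offset = 18.0·tan 19.80° = 6.480 m.
Layer 2: sin θ = p·590 = 0.4070 → θ = 24.02°; offset = 24.7·tan 24.02° = 11.007 m.
Layer 3: sin θ = p·1053 = 0.7265 → θ = 46.59°; offset = 16.7·tan 46.59° = 17.654 m.
Σ offsets = 35.141 m.

35.1 m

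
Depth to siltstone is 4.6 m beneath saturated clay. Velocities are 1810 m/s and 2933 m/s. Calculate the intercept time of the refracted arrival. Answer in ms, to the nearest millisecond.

tᵢ = 2h·√(V₂²−V₁²)/(V₁V₂).
√(V₂²−V₁²) = √(2933²−1810²) = 2307.9 m/s.
tᵢ = 2·4.6·2307.9/(1810·2933) = 0.00400 s.

4 ms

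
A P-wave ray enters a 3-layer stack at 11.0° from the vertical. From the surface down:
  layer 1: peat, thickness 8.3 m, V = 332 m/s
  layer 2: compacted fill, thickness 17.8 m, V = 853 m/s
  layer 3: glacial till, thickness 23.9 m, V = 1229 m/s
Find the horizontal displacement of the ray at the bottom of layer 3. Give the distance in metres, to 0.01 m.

Apply Snell's law at each interface; in layer i the horizontal offset is hᵢ·tan θᵢ.
Layer 1: θ = 11.00°; offset = 8.3·tan 11.00° = 1.6134 m.
Layer 2: sin θ = 853·sin 11.0°/332 = 0.4902, θ = 29.36°; offset = 17.8·tan 29.36° = 10.0120 m.
Layer 3: sin θ = 1229·sin 11.0°/332 = 0.7063, θ = 44.94°; offset = 23.9·tan 44.94° = 23.8481 m.
Summing the layer offsets gives 35.4734 m.

35.47 m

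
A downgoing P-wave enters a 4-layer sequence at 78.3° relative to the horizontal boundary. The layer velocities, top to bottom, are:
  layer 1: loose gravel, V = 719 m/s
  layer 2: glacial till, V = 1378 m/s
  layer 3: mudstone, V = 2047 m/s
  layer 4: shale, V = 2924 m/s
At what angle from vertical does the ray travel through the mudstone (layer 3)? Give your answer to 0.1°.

From the normal: θ₁ = 90° − 78.3° = 11.7°.
Ray parameter p = sin 11.7° / 719 = 2.8204e-04 s/m.
sin θ_3 = p·V_3 = 2.8204e-04 × 2047 = 0.5773.
θ_3 = 35.26° from the vertical.

35.3°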